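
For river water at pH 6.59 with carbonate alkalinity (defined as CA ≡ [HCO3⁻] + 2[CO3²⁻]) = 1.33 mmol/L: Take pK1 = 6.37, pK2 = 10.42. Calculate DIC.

CA = [HCO3⁻] + 2[CO3²⁻] = (α₁ + 2α₂)·DIC
At pH 6.59: [H⁺]/K1 = 10^-0.22 = 0.60256, K2/[H⁺] = 10^-3.83 = 0.00014791
α₁ = 1/(1 + 0.60256 + 0.00014791) = 1/1.6027 = 0.6239; α₂ = α₁·K2/[H⁺] = 9.229×10^-5
α₁ + 2α₂ = 0.6241
DIC = CA / (α₁ + 2α₂) = 1.33 / 0.6241 = 2.13 mmol/L

DIC = 2.13 mmol/L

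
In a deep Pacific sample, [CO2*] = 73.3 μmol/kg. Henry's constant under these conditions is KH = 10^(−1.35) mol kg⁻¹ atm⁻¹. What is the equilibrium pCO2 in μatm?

KH = 10^(−1.35) = 4.467×10^-2 mol kg⁻¹ atm⁻¹
pCO2 = [CO2*]/KH = 73.3×10^-6 / 4.467×10^-2 = 1.64×10^-3 atm = 1640 μatm

pCO2 = 1640 μatm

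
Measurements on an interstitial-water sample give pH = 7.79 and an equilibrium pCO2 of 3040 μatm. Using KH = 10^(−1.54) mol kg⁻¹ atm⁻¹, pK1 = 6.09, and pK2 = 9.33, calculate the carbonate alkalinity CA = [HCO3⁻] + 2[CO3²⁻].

CA = 4.65 mmol/kg

[CO2*] = KH · pCO2 = 10^(−1.54) × 3040×10^-6 = 8.767×10^-5 mol/kg
α₀ = 1/(1 + K1/[H⁺] + K1K2/[H⁺]²) = 1/(1 + 10^+1.70 + 10^+0.16) = 0.01902
DIC = [CO2*]/α₀ = 8.767×10^-5 / 0.01902 = 4.609 mmol/kg
CA = (α₁ + 2α₂)·DIC = (0.9535 + 2×0.02750) × 4.609 = 4.65 mmol/kg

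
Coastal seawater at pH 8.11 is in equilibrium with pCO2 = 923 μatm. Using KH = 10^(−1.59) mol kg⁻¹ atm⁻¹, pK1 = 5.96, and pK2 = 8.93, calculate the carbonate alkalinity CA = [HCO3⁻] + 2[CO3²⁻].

[CO2*] = KH · pCO2 = 10^(−1.59) × 923×10^-6 = 2.372×10^-5 mol/kg
α₀ = 1/(1 + K1/[H⁺] + K1K2/[H⁺]²) = 1/(1 + 10^+2.15 + 10^+1.33) = 0.006111
DIC = [CO2*]/α₀ = 2.372×10^-5 / 0.006111 = 3.882 mmol/kg
CA = (α₁ + 2α₂)·DIC = (0.8632 + 2×0.1307) × 3.882 = 4.37 mmol/kg

CA = 4.37 mmol/kg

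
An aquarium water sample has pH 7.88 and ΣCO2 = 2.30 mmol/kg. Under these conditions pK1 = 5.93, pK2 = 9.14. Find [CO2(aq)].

[CO2*] = 0.0242 mmol/kg

α₀ = 1 / (1 + K1/[H⁺] + K1K2/[H⁺]²) = 1 / (1 + 10^+1.95 + 10^+0.69)
   = 1 / (1 + 89.125 + 4.8978) = 1/95.023 = 0.01052
[CO2*] = α₀ × DIC = 0.01052 × 2.30 = 0.0242 mmol/kg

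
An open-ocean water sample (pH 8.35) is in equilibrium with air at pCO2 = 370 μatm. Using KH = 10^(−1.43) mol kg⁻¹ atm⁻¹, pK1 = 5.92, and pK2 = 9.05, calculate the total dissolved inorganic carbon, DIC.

DIC = 4.45 mmol/kg

[CO2*] = KH · pCO2 = 10^(−1.43) × 370×10^-6 = 1.375×10^-5 mol/kg
α₀ = 1/(1 + K1/[H⁺] + K1K2/[H⁺]²) = 1/(1 + 10^+2.43 + 10^+1.73) = 0.003088
DIC = [CO2*]/α₀ = 1.375×10^-5 / 0.003088 = 4.45 mmol/kg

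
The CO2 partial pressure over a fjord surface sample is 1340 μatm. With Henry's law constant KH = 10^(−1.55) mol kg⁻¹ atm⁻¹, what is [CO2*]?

KH = 10^(−1.55) = 2.818×10^-2 mol kg⁻¹ atm⁻¹
[CO2*] = KH · pCO2 = 2.818×10^-2 × 1340×10^-6 atm = 3.78×10^-5 mol/kg

[CO2*] = 37.8 μmol/kg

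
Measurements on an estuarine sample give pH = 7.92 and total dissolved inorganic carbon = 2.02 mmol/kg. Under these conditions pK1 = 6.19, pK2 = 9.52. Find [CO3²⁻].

[CO3²⁻] = 0.0486 mmol/kg

α₂ = 1 / (1 + [H⁺]/K2 + [H⁺]²/(K1K2)) = 1 / (1 + 10^+1.60 + 10^-0.13)
   = 1 / (1 + 39.811 + 0.74131) = 1/41.552 = 0.02407
[CO3²⁻] = α₂ × DIC = 0.02407 × 2.02 = 0.0486 mmol/kg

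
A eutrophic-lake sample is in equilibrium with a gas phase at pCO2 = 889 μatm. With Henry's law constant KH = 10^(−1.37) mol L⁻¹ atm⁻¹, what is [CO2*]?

KH = 10^(−1.37) = 4.266×10^-2 mol L⁻¹ atm⁻¹
[CO2*] = KH · pCO2 = 4.266×10^-2 × 889×10^-6 atm = 3.79×10^-5 mol/L

[CO2*] = 37.9 μmol/L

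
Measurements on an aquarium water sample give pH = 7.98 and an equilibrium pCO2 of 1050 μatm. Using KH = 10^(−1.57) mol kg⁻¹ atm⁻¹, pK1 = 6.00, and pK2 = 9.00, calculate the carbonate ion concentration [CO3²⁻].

[CO2*] = KH · pCO2 = 10^(−1.57) × 1050×10^-6 = 2.826×10^-5 mol/kg
α₀ = 1/(1 + K1/[H⁺] + K1K2/[H⁺]²) = 1/(1 + 10^+1.98 + 10^+0.96) = 0.009468
DIC = [CO2*]/α₀ = 2.826×10^-5 / 0.009468 = 2.985 mmol/kg
[CO3²⁻] = α₂·DIC; α₂ = 0.08635, so [CO3²⁻] = 0.08635 × 2.985 = 0.258 mmol/kg

[CO3²⁻] = 0.258 mmol/kg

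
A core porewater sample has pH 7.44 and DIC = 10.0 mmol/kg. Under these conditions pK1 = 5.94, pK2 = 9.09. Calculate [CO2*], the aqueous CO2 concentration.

[CO2*] = 0.300 mmol/kg

α₀ = 1 / (1 + K1/[H⁺] + K1K2/[H⁺]²) = 1 / (1 + 10^+1.50 + 10^-0.15)
   = 1 / (1 + 31.623 + 0.70795) = 1/33.331 = 0.03000
[CO2*] = α₀ × DIC = 0.03000 × 10.0 = 0.300 mmol/kg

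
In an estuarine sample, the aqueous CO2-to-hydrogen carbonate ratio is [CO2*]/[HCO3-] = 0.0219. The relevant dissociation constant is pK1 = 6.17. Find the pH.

pH = 7.83

From K1 = [H⁺][HCO3-]/[CO2*]:  pH = pK1 − log₁₀([CO2*]/[HCO3-])
log₁₀(0.0219) = -1.660
pH = 6.17 − (-1.660) = 7.83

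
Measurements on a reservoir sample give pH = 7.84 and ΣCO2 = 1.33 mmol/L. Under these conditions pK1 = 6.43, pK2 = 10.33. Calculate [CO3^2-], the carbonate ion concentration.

[CO3²⁻] = 4.13 μmol/L

α₂ = 1 / (1 + [H⁺]/K2 + [H⁺]²/(K1K2)) = 1 / (1 + 10^+2.49 + 10^+1.08)
   = 1 / (1 + 309.03 + 12.023) = 1/322.05 = 0.003105
[CO3²⁻] = α₂ × DIC = 0.003105 × 1.33 = 0.00413 mmol/L = 4.13 μmol/L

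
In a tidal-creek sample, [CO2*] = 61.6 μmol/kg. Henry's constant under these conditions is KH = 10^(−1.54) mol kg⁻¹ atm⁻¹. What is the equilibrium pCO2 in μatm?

KH = 10^(−1.54) = 2.884×10^-2 mol kg⁻¹ atm⁻¹
pCO2 = [CO2*]/KH = 61.6×10^-6 / 2.884×10^-2 = 2.14×10^-3 atm = 2140 μatm

pCO2 = 2140 μatm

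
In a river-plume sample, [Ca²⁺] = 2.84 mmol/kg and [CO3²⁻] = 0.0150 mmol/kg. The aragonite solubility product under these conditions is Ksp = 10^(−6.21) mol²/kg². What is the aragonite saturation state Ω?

Ksp = 10^(−6.21) = 6.166×10^-7
Ω = [Ca²⁺][CO3²⁻]/Ksp = (2.84×10^-3)(0.0150×10^-3) / 6.166×10^-7 = 0.0691

Ω = 0.0691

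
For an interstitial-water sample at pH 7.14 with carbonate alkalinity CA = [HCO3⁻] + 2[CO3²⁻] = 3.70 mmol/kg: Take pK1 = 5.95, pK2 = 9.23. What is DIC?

DIC = 3.91 mmol/kg

CA = [HCO3⁻] + 2[CO3²⁻] = (α₁ + 2α₂)·DIC
At pH 7.14: [H⁺]/K1 = 10^-1.19 = 0.064565, K2/[H⁺] = 10^-2.09 = 0.0081283
α₁ = 1/(1 + 0.064565 + 0.0081283) = 1/1.0727 = 0.9322; α₂ = α₁·K2/[H⁺] = 0.007577
α₁ + 2α₂ = 0.9474
DIC = CA / (α₁ + 2α₂) = 3.70 / 0.9474 = 3.91 mmol/kg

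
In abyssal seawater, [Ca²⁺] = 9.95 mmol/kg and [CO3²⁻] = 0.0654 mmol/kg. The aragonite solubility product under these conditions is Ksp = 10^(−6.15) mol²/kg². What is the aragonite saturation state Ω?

Ω = 0.919

Ksp = 10^(−6.15) = 7.079×10^-7
Ω = [Ca²⁺][CO3²⁻]/Ksp = (9.95×10^-3)(0.0654×10^-3) / 7.079×10^-7 = 0.919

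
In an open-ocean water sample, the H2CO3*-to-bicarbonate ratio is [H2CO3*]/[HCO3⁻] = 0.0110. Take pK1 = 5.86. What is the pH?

From K1 = [H⁺][HCO3⁻]/[H2CO3*]:  pH = pK1 − log₁₀([H2CO3*]/[HCO3⁻])
log₁₀(0.0110) = -1.959
pH = 5.86 − (-1.959) = 7.82

pH = 7.82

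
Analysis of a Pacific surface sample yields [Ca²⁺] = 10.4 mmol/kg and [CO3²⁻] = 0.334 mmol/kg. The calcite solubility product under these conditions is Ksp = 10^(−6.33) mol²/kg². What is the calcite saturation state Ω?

Ω = 7.43

Ksp = 10^(−6.33) = 4.677×10^-7
Ω = [Ca²⁺][CO3²⁻]/Ksp = (10.4×10^-3)(0.334×10^-3) / 4.677×10^-7 = 7.43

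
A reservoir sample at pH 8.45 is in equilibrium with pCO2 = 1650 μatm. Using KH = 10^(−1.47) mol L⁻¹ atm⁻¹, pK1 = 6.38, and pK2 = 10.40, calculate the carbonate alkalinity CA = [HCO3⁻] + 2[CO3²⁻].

[CO2*] = KH · pCO2 = 10^(−1.47) × 1650×10^-6 = 5.591×10^-5 mol/L
α₀ = 1/(1 + K1/[H⁺] + K1K2/[H⁺]²) = 1/(1 + 10^+2.07 + 10^+0.12) = 0.008347
DIC = [CO2*]/α₀ = 5.591×10^-5 / 0.008347 = 6.698 mmol/L
CA = (α₁ + 2α₂)·DIC = (0.9807 + 2×0.01100) × 6.698 = 6.72 mmol/L

CA = 6.72 mmol/L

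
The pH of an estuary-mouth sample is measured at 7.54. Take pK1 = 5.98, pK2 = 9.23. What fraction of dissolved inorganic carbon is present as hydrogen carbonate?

α₁ = 0.954

α₁ = 1 / (1 + [H⁺]/K1 + K2/[H⁺]) = 1 / (1 + 10^-1.56 + 10^-1.69)
   = 1 / (1 + 0.027542 + 0.020417) = 1/1.0480 = 0.9542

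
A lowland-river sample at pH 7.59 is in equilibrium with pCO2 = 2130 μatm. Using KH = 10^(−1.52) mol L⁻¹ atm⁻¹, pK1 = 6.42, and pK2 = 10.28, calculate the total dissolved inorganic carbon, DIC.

[CO2*] = KH · pCO2 = 10^(−1.52) × 2130×10^-6 = 6.432×10^-5 mol/L
α₀ = 1/(1 + K1/[H⁺] + K1K2/[H⁺]²) = 1/(1 + 10^+1.17 + 10^-1.52) = 0.06321
DIC = [CO2*]/α₀ = 6.432×10^-5 / 0.06321 = 1.02 mmol/L

DIC = 1.02 mmol/L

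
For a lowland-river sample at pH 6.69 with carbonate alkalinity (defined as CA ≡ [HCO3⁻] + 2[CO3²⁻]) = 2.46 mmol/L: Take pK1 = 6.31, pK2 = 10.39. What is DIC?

CA = [HCO3⁻] + 2[CO3²⁻] = (α₁ + 2α₂)·DIC
At pH 6.69: [H⁺]/K1 = 10^-0.38 = 0.41687, K2/[H⁺] = 10^-3.70 = 0.00019953
α₁ = 1/(1 + 0.41687 + 0.00019953) = 1/1.4171 = 0.7057; α₂ = α₁·K2/[H⁺] = 0.0001408
α₁ + 2α₂ = 0.7060
DIC = CA / (α₁ + 2α₂) = 2.46 / 0.7060 = 3.48 mmol/L

DIC = 3.48 mmol/L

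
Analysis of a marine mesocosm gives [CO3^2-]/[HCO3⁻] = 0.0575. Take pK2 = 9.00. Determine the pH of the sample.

From K2 = [H⁺][CO3^2-]/[HCO3⁻]:  pH = pK2 + log₁₀([CO3^2-]/[HCO3⁻])
log₁₀(0.0575) = -1.240
pH = 9.00 + (-1.240) = 7.76

pH = 7.76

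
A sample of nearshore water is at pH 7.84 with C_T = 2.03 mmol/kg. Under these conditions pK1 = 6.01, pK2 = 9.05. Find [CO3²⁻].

α₂ = 1 / (1 + [H⁺]/K2 + [H⁺]²/(K1K2)) = 1 / (1 + 10^+1.21 + 10^-0.62)
   = 1 / (1 + 16.218 + 0.23988) = 1/17.458 = 0.05728
[CO3²⁻] = α₂ × DIC = 0.05728 × 2.03 = 0.116 mmol/kg

[CO3²⁻] = 0.116 mmol/kg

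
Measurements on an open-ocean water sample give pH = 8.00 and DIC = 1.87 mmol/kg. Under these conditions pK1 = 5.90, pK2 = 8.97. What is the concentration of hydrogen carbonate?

α₁ = 1 / (1 + [H⁺]/K1 + K2/[H⁺]) = 1 / (1 + 10^-2.10 + 10^-0.97)
   = 1 / (1 + 0.0079433 + 0.10715) = 1/1.1151 = 0.8968
[HCO3⁻] = α₁ × DIC = 0.8968 × 1.87 = 1.68 mmol/kg

[HCO3⁻] = 1.68 mmol/kg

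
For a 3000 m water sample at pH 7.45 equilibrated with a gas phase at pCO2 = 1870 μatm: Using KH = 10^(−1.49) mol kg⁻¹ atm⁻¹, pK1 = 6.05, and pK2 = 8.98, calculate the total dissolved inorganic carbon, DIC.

[CO2*] = KH · pCO2 = 10^(−1.49) × 1870×10^-6 = 6.051×10^-5 mol/kg
α₀ = 1/(1 + K1/[H⁺] + K1K2/[H⁺]²) = 1/(1 + 10^+1.40 + 10^-0.13) = 0.03723
DIC = [CO2*]/α₀ = 6.051×10^-5 / 0.03723 = 1.63 mmol/kg

DIC = 1.63 mmol/kg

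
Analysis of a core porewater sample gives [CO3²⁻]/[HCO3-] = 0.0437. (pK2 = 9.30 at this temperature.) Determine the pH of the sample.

pH = 7.94

From K2 = [H⁺][CO3²⁻]/[HCO3-]:  pH = pK2 + log₁₀([CO3²⁻]/[HCO3-])
log₁₀(0.0437) = -1.360
pH = 9.30 + (-1.360) = 7.94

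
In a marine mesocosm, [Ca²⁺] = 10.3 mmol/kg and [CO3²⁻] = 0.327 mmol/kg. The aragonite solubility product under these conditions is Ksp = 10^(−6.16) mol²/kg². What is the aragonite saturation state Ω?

Ω = 4.87

Ksp = 10^(−6.16) = 6.918×10^-7
Ω = [Ca²⁺][CO3²⁻]/Ksp = (10.3×10^-3)(0.327×10^-3) / 6.918×10^-7 = 4.87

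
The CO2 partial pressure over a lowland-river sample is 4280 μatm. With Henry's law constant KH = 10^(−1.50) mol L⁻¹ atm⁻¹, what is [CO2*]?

[CO2*] = 135 μmol/L

KH = 10^(−1.50) = 3.162×10^-2 mol L⁻¹ atm⁻¹
[CO2*] = KH · pCO2 = 3.162×10^-2 × 4280×10^-6 atm = 1.35×10^-4 mol/L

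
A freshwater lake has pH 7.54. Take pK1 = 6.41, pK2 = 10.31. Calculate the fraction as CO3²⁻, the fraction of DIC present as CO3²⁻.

α₂ = 0.00158

α₂ = 1 / (1 + [H⁺]/K2 + [H⁺]²/(K1K2)) = 1 / (1 + 10^+2.77 + 10^+1.64)
   = 1 / (1 + 588.84 + 43.652) = 1/633.50 = 0.001579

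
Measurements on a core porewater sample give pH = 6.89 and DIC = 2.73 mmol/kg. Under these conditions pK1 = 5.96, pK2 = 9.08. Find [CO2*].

α₀ = 1 / (1 + K1/[H⁺] + K1K2/[H⁺]²) = 1 / (1 + 10^+0.93 + 10^-1.26)
   = 1 / (1 + 8.5114 + 0.054954) = 1/9.5663 = 0.1045
[CO2*] = α₀ × DIC = 0.1045 × 2.73 = 0.285 mmol/kg

[CO2*] = 0.285 mmol/kg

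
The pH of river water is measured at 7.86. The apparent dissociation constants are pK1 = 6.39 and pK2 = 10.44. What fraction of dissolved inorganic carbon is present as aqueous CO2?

α₀ = 1 / (1 + K1/[H⁺] + K1K2/[H⁺]²) = 1 / (1 + 10^+1.47 + 10^-1.11)
   = 1 / (1 + 29.512 + 0.077625) = 1/30.590 = 0.03269

α₀ = 0.0327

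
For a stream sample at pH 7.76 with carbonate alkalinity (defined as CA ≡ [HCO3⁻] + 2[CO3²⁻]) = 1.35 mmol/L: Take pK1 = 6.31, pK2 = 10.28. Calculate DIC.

CA = [HCO3⁻] + 2[CO3²⁻] = (α₁ + 2α₂)·DIC
At pH 7.76: [H⁺]/K1 = 10^-1.45 = 0.035481, K2/[H⁺] = 10^-2.52 = 0.0030200
α₁ = 1/(1 + 0.035481 + 0.0030200) = 1/1.0385 = 0.9629; α₂ = α₁·K2/[H⁺] = 0.002908
α₁ + 2α₂ = 0.9687
DIC = CA / (α₁ + 2α₂) = 1.35 / 0.9687 = 1.39 mmol/L

DIC = 1.39 mmol/L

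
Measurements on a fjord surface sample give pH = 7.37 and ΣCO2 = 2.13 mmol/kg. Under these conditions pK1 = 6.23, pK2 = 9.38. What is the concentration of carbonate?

α₂ = 1 / (1 + [H⁺]/K2 + [H⁺]²/(K1K2)) = 1 / (1 + 10^+2.01 + 10^+0.87)
   = 1 / (1 + 102.33 + 7.4131) = 1/110.74 = 0.009030
[CO3²⁻] = α₂ × DIC = 0.009030 × 2.13 = 0.0192 mmol/kg = 19.2 μmol/kg

[CO3²⁻] = 19.2 μmol/kg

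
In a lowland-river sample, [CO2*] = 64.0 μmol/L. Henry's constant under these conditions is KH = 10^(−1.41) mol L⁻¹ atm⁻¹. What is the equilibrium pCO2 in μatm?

pCO2 = 1650 μatm

KH = 10^(−1.41) = 3.890×10^-2 mol L⁻¹ atm⁻¹
pCO2 = [CO2*]/KH = 64.0×10^-6 / 3.890×10^-2 = 1.65×10^-3 atm = 1650 μatm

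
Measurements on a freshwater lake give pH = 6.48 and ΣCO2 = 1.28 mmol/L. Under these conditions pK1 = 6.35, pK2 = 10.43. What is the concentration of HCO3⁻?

α₁ = 1 / (1 + [H⁺]/K1 + K2/[H⁺]) = 1 / (1 + 10^-0.13 + 10^-3.95)
   = 1 / (1 + 0.74131 + 0.00011220) = 1/1.7414 = 0.5742
[HCO3⁻] = α₁ × DIC = 0.5742 × 1.28 = 0.735 mmol/L

[HCO3⁻] = 0.735 mmol/L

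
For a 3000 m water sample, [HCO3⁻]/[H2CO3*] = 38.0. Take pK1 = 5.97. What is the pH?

From K1 = [H⁺][HCO3⁻]/[H2CO3*]:  pH = pK1 + log₁₀([HCO3⁻]/[H2CO3*])
log₁₀(38.0) = +1.580
pH = 5.97 + (+1.580) = 7.55

pH = 7.55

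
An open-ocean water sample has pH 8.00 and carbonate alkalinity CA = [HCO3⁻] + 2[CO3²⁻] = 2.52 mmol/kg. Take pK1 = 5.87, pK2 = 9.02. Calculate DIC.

CA = [HCO3⁻] + 2[CO3²⁻] = (α₁ + 2α₂)·DIC
At pH 8.00: [H⁺]/K1 = 10^-2.13 = 0.0074131, K2/[H⁺] = 10^-1.02 = 0.095499
α₁ = 1/(1 + 0.0074131 + 0.095499) = 1/1.1029 = 0.9067; α₂ = α₁·K2/[H⁺] = 0.08659
α₁ + 2α₂ = 1.0799
DIC = CA / (α₁ + 2α₂) = 2.52 / 1.0799 = 2.33 mmol/kg

DIC = 2.33 mmol/kg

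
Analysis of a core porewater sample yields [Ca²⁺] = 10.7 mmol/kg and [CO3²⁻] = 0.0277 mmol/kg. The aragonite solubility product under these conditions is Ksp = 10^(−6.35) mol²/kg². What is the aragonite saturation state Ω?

Ω = 0.664

Ksp = 10^(−6.35) = 4.467×10^-7
Ω = [Ca²⁺][CO3²⁻]/Ksp = (10.7×10^-3)(0.0277×10^-3) / 4.467×10^-7 = 0.664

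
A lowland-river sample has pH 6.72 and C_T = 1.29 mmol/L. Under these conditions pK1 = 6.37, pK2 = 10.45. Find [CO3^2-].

α₂ = 1 / (1 + [H⁺]/K2 + [H⁺]²/(K1K2)) = 1 / (1 + 10^+3.73 + 10^+3.38)
   = 1 / (1 + 5370.3 + 2398.8) = 1/7770.2 = 0.0001287
[CO3²⁻] = α₂ × DIC = 0.0001287 × 1.29 = 0.000166 mmol/L = 0.166 μmol/L

[CO3²⁻] = 0.166 μmol/L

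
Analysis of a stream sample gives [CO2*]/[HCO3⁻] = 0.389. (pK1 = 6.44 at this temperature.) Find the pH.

pH = 6.85

From K1 = [H⁺][HCO3⁻]/[CO2*]:  pH = pK1 − log₁₀([CO2*]/[HCO3⁻])
log₁₀(0.389) = -0.410
pH = 6.44 − (-0.410) = 6.85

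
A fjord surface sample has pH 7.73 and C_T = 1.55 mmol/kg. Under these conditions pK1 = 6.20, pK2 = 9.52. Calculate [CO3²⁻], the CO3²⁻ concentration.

α₂ = 1 / (1 + [H⁺]/K2 + [H⁺]²/(K1K2)) = 1 / (1 + 10^+1.79 + 10^+0.26)
   = 1 / (1 + 61.660 + 1.8197) = 1/64.479 = 0.01551
[CO3²⁻] = α₂ × DIC = 0.01551 × 1.55 = 0.0240 mmol/kg

[CO3²⁻] = 0.0240 mmol/kg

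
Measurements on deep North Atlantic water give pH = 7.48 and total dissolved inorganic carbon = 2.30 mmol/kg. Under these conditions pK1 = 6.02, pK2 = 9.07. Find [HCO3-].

α₁ = 1 / (1 + [H⁺]/K1 + K2/[H⁺]) = 1 / (1 + 10^-1.46 + 10^-1.59)
   = 1 / (1 + 0.034674 + 0.025704) = 1/1.0604 = 0.9431
[HCO3⁻] = α₁ × DIC = 0.9431 × 2.30 = 2.17 mmol/kg

[HCO3⁻] = 2.17 mmol/kg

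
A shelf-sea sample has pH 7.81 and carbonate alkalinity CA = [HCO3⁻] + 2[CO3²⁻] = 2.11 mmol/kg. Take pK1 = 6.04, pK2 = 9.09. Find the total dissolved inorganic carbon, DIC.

DIC = 2.04 mmol/kg

CA = [HCO3⁻] + 2[CO3²⁻] = (α₁ + 2α₂)·DIC
At pH 7.81: [H⁺]/K1 = 10^-1.77 = 0.016982, K2/[H⁺] = 10^-1.28 = 0.052481
α₁ = 1/(1 + 0.016982 + 0.052481) = 1/1.0695 = 0.9350; α₂ = α₁·K2/[H⁺] = 0.04907
α₁ + 2α₂ = 1.0332
DIC = CA / (α₁ + 2α₂) = 2.11 / 1.0332 = 2.04 mmol/kg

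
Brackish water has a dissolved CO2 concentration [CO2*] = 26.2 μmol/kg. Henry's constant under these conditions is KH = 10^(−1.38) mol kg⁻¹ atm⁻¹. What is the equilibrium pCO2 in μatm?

KH = 10^(−1.38) = 4.169×10^-2 mol kg⁻¹ atm⁻¹
pCO2 = [CO2*]/KH = 26.2×10^-6 / 4.169×10^-2 = 6.28×10^-4 atm = 628 μatm

pCO2 = 628 μatm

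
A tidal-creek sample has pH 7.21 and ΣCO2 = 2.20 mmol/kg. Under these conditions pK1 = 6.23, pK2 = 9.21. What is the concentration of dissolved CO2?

[CO2*] = 0.207 mmol/kg

α₀ = 1 / (1 + K1/[H⁺] + K1K2/[H⁺]²) = 1 / (1 + 10^+0.98 + 10^-1.02)
   = 1 / (1 + 9.5499 + 0.095499) = 1/10.645 = 0.09394
[CO2*] = α₀ × DIC = 0.09394 × 2.20 = 0.207 mmol/kg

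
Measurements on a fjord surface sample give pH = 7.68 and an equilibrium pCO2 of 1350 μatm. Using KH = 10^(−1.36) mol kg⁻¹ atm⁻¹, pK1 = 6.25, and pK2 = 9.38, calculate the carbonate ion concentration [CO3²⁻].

[CO2*] = KH · pCO2 = 10^(−1.36) × 1350×10^-6 = 5.893×10^-5 mol/kg
α₀ = 1/(1 + K1/[H⁺] + K1K2/[H⁺]²) = 1/(1 + 10^+1.43 + 10^-0.27) = 0.03515
DIC = [CO2*]/α₀ = 5.893×10^-5 / 0.03515 = 1.677 mmol/kg
[CO3²⁻] = α₂·DIC; α₂ = 0.01887, so [CO3²⁻] = 0.01887 × 1.677 = 0.0316 mmol/kg

[CO3²⁻] = 0.0316 mmol/kg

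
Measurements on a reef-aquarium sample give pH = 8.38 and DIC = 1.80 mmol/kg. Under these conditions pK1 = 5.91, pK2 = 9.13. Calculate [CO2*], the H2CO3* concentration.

α₀ = 1 / (1 + K1/[H⁺] + K1K2/[H⁺]²) = 1 / (1 + 10^+2.47 + 10^+1.72)
   = 1 / (1 + 295.12 + 52.481) = 1/348.60 = 0.002869
[CO2*] = α₀ × DIC = 0.002869 × 1.80 = 0.00516 mmol/kg = 5.16 μmol/kg

[CO2*] = 5.16 μmol/kg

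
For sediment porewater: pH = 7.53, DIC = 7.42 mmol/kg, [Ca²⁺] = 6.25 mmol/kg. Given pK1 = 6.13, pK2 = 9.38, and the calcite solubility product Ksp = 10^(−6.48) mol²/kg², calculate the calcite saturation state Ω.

Ω = 1.88

α₂ = 1 / (1 + [H⁺]/K2 + [H⁺]²/(K1K2)) = 1 / (1 + 10^+1.85 + 10^+0.45)
   = 1 / (1 + 70.795 + 2.8184) = 1/74.613 = 0.01340
[CO3²⁻] = α₂ × DIC = 0.01340 × 7.42 = 0.09945 mmol/kg
Ksp = 10^(−6.48) = 3.311×10^-7
Ω = [Ca²⁺][CO3²⁻]/Ksp = (6.25×10^-3)(9.945×10^-5) / 3.311×10^-7 = 1.88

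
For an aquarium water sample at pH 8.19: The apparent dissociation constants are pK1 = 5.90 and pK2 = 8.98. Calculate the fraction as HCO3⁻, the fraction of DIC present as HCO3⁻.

α₁ = 0.857

α₁ = 1 / (1 + [H⁺]/K1 + K2/[H⁺]) = 1 / (1 + 10^-2.29 + 10^-0.79)
   = 1 / (1 + 0.0051286 + 0.16218) = 1/1.1673 = 0.8567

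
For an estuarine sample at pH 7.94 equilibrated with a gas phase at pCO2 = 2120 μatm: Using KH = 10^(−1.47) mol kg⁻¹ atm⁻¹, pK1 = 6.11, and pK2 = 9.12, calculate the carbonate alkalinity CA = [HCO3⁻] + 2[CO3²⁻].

CA = 5.50 mmol/kg

[CO2*] = KH · pCO2 = 10^(−1.47) × 2120×10^-6 = 7.183×10^-5 mol/kg
α₀ = 1/(1 + K1/[H⁺] + K1K2/[H⁺]²) = 1/(1 + 10^+1.83 + 10^+0.65) = 0.01368
DIC = [CO2*]/α₀ = 7.183×10^-5 / 0.01368 = 5.249 mmol/kg
CA = (α₁ + 2α₂)·DIC = (0.9252 + 2×0.06113) × 5.249 = 5.50 mmol/kg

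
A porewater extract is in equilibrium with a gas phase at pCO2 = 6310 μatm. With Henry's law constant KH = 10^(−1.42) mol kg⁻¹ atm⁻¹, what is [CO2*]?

[CO2*] = 240 μmol/kg

KH = 10^(−1.42) = 3.802×10^-2 mol kg⁻¹ atm⁻¹
[CO2*] = KH · pCO2 = 3.802×10^-2 × 6310×10^-6 atm = 2.40×10^-4 mol/kg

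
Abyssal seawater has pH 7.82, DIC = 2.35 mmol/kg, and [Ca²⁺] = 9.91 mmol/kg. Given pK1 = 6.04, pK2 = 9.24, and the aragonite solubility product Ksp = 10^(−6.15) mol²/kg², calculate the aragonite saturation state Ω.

α₂ = 1 / (1 + [H⁺]/K2 + [H⁺]²/(K1K2)) = 1 / (1 + 10^+1.42 + 10^-0.36)
   = 1 / (1 + 26.303 + 0.43652) = 1/27.739 = 0.03605
[CO3²⁻] = α₂ × DIC = 0.03605 × 2.35 = 0.08472 mmol/kg
Ksp = 10^(−6.15) = 7.079×10^-7
Ω = [Ca²⁺][CO3²⁻]/Ksp = (9.91×10^-3)(8.472×10^-5) / 7.079×10^-7 = 1.19

Ω = 1.19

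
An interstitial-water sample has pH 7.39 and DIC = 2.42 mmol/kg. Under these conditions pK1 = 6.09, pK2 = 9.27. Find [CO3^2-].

α₂ = 1 / (1 + [H⁺]/K2 + [H⁺]²/(K1K2)) = 1 / (1 + 10^+1.88 + 10^+0.58)
   = 1 / (1 + 75.858 + 3.8019) = 1/80.660 = 0.01240
[CO3²⁻] = α₂ × DIC = 0.01240 × 2.42 = 0.0300 mmol/kg

[CO3²⁻] = 0.0300 mmol/kg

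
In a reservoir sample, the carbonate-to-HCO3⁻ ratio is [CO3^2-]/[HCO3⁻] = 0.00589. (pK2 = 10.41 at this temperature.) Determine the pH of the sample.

From K2 = [H⁺][CO3^2-]/[HCO3⁻]:  pH = pK2 + log₁₀([CO3^2-]/[HCO3⁻])
log₁₀(0.00589) = -2.230
pH = 10.41 + (-2.230) = 8.18

pH = 8.18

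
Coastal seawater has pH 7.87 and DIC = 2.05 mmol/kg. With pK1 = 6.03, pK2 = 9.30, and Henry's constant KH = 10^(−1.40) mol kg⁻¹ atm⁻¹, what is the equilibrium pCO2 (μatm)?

pCO2 = 708 μatm

α₀ = 1 / (1 + K1/[H⁺] + K1K2/[H⁺]²) = 1 / (1 + 10^+1.84 + 10^+0.41)
   = 1 / (1 + 69.183 + 2.5704) = 1/72.753 = 0.01375
[CO2*] = α₀ × DIC = 0.01375 × 2.05 = 0.02818 mmol/kg
pCO2 = [CO2*]/KH = 2.818×10^-5 / 3.981×10^-2 = 708 μatm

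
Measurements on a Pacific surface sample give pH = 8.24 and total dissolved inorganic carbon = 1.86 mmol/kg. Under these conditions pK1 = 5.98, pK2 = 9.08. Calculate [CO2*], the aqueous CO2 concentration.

α₀ = 1 / (1 + K1/[H⁺] + K1K2/[H⁺]²) = 1 / (1 + 10^+2.26 + 10^+1.42)
   = 1 / (1 + 181.97 + 26.303) = 1/209.27 = 0.004778
[CO2*] = α₀ × DIC = 0.004778 × 1.86 = 0.00889 mmol/kg = 8.89 μmol/kg

[CO2*] = 8.89 μmol/kg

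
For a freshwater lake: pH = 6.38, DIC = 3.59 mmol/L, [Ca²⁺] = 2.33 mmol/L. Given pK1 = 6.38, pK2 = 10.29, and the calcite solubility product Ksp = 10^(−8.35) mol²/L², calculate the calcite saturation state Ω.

α₂ = 1 / (1 + [H⁺]/K2 + [H⁺]²/(K1K2)) = 1 / (1 + 10^+3.91 + 10^+3.91)
   = 1 / (1 + 8128.3 + 8128.3) = 1/1.6258×10^4 = 6.151×10^-5
[CO3²⁻] = α₂ × DIC = 6.151×10^-5 × 3.59 = 0.0002208 mmol/L = 0.2208 μmol/L
Ksp = 10^(−8.35) = 4.467×10^-9
Ω = [Ca²⁺][CO3²⁻]/Ksp = (2.33×10^-3)(2.208×10^-7) / 4.467×10^-9 = 0.115

Ω = 0.115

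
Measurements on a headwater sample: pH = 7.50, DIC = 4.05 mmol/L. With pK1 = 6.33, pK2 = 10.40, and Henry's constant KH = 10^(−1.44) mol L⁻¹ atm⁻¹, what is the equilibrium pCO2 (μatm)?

α₀ = 1 / (1 + K1/[H⁺] + K1K2/[H⁺]²) = 1 / (1 + 10^+1.17 + 10^-1.73)
   = 1 / (1 + 14.791 + 0.018621) = 1/15.810 = 0.06325
[CO2*] = α₀ × DIC = 0.06325 × 4.05 = 0.2562 mmol/L
pCO2 = [CO2*]/KH = 2.562×10^-4 / 3.631×10^-2 = 7060 μatm

pCO2 = 7060 μatm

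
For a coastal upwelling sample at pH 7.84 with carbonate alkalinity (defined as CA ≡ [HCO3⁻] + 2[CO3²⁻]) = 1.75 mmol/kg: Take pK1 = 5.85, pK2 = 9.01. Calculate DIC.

DIC = 1.66 mmol/kg

CA = [HCO3⁻] + 2[CO3²⁻] = (α₁ + 2α₂)·DIC
At pH 7.84: [H⁺]/K1 = 10^-1.99 = 0.010233, K2/[H⁺] = 10^-1.17 = 0.067608
α₁ = 1/(1 + 0.010233 + 0.067608) = 1/1.0778 = 0.9278; α₂ = α₁·K2/[H⁺] = 0.06273
α₁ + 2α₂ = 1.0532
DIC = CA / (α₁ + 2α₂) = 1.75 / 1.0532 = 1.66 mmol/kg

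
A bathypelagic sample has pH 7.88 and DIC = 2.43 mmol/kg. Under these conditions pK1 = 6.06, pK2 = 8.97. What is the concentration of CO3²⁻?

[CO3²⁻] = 0.180 mmol/kg

α₂ = 1 / (1 + [H⁺]/K2 + [H⁺]²/(K1K2)) = 1 / (1 + 10^+1.09 + 10^-0.73)
   = 1 / (1 + 12.303 + 0.18621) = 1/13.489 = 0.07414
[CO3²⁻] = α₂ × DIC = 0.07414 × 2.43 = 0.180 mmol/kg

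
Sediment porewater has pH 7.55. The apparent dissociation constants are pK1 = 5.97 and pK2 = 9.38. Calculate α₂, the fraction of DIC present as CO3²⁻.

α₂ = 1 / (1 + [H⁺]/K2 + [H⁺]²/(K1K2)) = 1 / (1 + 10^+1.83 + 10^+0.25)
   = 1 / (1 + 67.608 + 1.7783) = 1/70.387 = 0.01421

α₂ = 0.0142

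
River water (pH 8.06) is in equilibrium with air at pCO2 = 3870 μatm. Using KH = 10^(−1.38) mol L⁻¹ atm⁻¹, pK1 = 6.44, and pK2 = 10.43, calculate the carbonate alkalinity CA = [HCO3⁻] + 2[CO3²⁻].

[CO2*] = KH · pCO2 = 10^(−1.38) × 3870×10^-6 = 1.613×10^-4 mol/L
α₀ = 1/(1 + K1/[H⁺] + K1K2/[H⁺]²) = 1/(1 + 10^+1.62 + 10^-0.75) = 0.02333
DIC = [CO2*]/α₀ = 1.613×10^-4 / 0.02333 = 6.915 mmol/L
CA = (α₁ + 2α₂)·DIC = (0.9725 + 2×0.004149) × 6.915 = 6.78 mmol/L

CA = 6.78 mmol/L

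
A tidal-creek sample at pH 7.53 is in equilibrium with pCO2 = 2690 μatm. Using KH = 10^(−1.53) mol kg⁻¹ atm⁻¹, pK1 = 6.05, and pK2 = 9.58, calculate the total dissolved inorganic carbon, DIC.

DIC = 2.50 mmol/kg

[CO2*] = KH · pCO2 = 10^(−1.53) × 2690×10^-6 = 7.939×10^-5 mol/kg
α₀ = 1/(1 + K1/[H⁺] + K1K2/[H⁺]²) = 1/(1 + 10^+1.48 + 10^-0.57) = 0.03178
DIC = [CO2*]/α₀ = 7.939×10^-5 / 0.03178 = 2.50 mmol/kg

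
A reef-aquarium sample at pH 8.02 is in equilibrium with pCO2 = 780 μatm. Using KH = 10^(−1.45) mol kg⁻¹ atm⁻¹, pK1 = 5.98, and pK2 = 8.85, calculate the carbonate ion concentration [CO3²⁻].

[CO3²⁻] = 0.449 mmol/kg

[CO2*] = KH · pCO2 = 10^(−1.45) × 780×10^-6 = 2.768×10^-5 mol/kg
α₀ = 1/(1 + K1/[H⁺] + K1K2/[H⁺]²) = 1/(1 + 10^+2.04 + 10^+1.21) = 0.007882
DIC = [CO2*]/α₀ = 2.768×10^-5 / 0.007882 = 3.511 mmol/kg
[CO3²⁻] = α₂·DIC; α₂ = 0.1278, so [CO3²⁻] = 0.1278 × 3.511 = 0.449 mmol/kg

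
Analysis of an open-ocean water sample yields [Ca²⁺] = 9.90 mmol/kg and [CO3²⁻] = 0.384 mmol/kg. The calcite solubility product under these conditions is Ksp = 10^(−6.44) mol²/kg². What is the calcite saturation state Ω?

Ksp = 10^(−6.44) = 3.631×10^-7
Ω = [Ca²⁺][CO3²⁻]/Ksp = (9.90×10^-3)(0.384×10^-3) / 3.631×10^-7 = 10.5

Ω = 10.5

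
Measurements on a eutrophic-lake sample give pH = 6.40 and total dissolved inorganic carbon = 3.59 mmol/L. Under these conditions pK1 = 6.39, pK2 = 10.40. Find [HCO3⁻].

[HCO3⁻] = 1.82 mmol/L

α₁ = 1 / (1 + [H⁺]/K1 + K2/[H⁺]) = 1 / (1 + 10^-0.01 + 10^-4.00)
   = 1 / (1 + 0.97724 + 0.00010000) = 1/1.9773 = 0.5057
[HCO3⁻] = α₁ × DIC = 0.5057 × 3.59 = 1.82 mmol/L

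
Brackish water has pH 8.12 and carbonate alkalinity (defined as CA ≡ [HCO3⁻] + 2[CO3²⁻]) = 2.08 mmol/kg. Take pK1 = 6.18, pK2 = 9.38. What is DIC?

CA = [HCO3⁻] + 2[CO3²⁻] = (α₁ + 2α₂)·DIC
At pH 8.12: [H⁺]/K1 = 10^-1.94 = 0.011482, K2/[H⁺] = 10^-1.26 = 0.054954
α₁ = 1/(1 + 0.011482 + 0.054954) = 1/1.0664 = 0.9377; α₂ = α₁·K2/[H⁺] = 0.05153
α₁ + 2α₂ = 1.0408
DIC = CA / (α₁ + 2α₂) = 2.08 / 1.0408 = 2.00 mmol/kg

DIC = 2.00 mmol/kg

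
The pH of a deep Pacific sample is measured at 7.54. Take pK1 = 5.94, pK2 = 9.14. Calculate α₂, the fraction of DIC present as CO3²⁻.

α₂ = 1 / (1 + [H⁺]/K2 + [H⁺]²/(K1K2)) = 1 / (1 + 10^+1.60 + 10^+0.00)
   = 1 / (1 + 39.811 + 1.0000) = 1/41.811 = 0.02392

α₂ = 0.0239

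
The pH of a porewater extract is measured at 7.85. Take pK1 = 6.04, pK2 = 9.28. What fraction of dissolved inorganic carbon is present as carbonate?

α₂ = 0.0353

α₂ = 1 / (1 + [H⁺]/K2 + [H⁺]²/(K1K2)) = 1 / (1 + 10^+1.43 + 10^-0.38)
   = 1 / (1 + 26.915 + 0.41687) = 1/28.332 = 0.03530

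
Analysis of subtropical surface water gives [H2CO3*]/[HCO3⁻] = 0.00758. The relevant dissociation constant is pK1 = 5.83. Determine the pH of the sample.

pH = 7.95

From K1 = [H⁺][HCO3⁻]/[H2CO3*]:  pH = pK1 − log₁₀([H2CO3*]/[HCO3⁻])
log₁₀(0.00758) = -2.120
pH = 5.83 − (-2.120) = 7.95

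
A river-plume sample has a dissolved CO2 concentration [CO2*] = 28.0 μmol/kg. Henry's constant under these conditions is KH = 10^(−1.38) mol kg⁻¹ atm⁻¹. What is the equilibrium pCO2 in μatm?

KH = 10^(−1.38) = 4.169×10^-2 mol kg⁻¹ atm⁻¹
pCO2 = [CO2*]/KH = 28.0×10^-6 / 4.169×10^-2 = 6.72×10^-4 atm = 672 μatm

pCO2 = 672 μatm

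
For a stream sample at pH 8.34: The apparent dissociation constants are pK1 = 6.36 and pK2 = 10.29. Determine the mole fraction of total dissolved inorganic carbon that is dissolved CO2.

α₀ = 0.0102

α₀ = 1 / (1 + K1/[H⁺] + K1K2/[H⁺]²) = 1 / (1 + 10^+1.98 + 10^+0.03)
   = 1 / (1 + 95.499 + 1.0715) = 1/97.571 = 0.01025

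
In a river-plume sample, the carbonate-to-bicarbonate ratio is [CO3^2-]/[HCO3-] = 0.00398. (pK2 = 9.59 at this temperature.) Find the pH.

pH = 7.19

From K2 = [H⁺][CO3^2-]/[HCO3-]:  pH = pK2 + log₁₀([CO3^2-]/[HCO3-])
log₁₀(0.00398) = -2.400
pH = 9.59 + (-2.400) = 7.19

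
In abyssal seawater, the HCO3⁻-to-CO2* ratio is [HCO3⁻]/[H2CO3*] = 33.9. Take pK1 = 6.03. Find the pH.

pH = 7.56

From K1 = [H⁺][HCO3⁻]/[H2CO3*]:  pH = pK1 + log₁₀([HCO3⁻]/[H2CO3*])
log₁₀(33.9) = +1.530
pH = 6.03 + (+1.530) = 7.56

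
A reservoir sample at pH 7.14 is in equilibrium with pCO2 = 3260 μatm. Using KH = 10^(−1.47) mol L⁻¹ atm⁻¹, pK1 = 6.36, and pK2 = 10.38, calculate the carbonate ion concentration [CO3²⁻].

[CO2*] = KH · pCO2 = 10^(−1.47) × 3260×10^-6 = 1.105×10^-4 mol/L
α₀ = 1/(1 + K1/[H⁺] + K1K2/[H⁺]²) = 1/(1 + 10^+0.78 + 10^-2.46) = 0.1423
DIC = [CO2*]/α₀ = 1.105×10^-4 / 0.1423 = 0.7765 mmol/L
[CO3²⁻] = α₂·DIC; α₂ = 0.0004933, so [CO3²⁻] = 0.0004933 × 0.7765 = 0.000383 mmol/L = 0.383 μmol/L

[CO3²⁻] = 0.383 μmol/L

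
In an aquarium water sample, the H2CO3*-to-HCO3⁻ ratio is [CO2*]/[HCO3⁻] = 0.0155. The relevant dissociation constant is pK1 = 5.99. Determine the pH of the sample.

From K1 = [H⁺][HCO3⁻]/[CO2*]:  pH = pK1 − log₁₀([CO2*]/[HCO3⁻])
log₁₀(0.0155) = -1.810
pH = 5.99 − (-1.810) = 7.80

pH = 7.80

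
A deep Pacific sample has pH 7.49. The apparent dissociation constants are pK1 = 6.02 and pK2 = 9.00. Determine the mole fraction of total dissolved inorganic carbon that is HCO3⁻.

α₁ = 1 / (1 + [H⁺]/K1 + K2/[H⁺]) = 1 / (1 + 10^-1.47 + 10^-1.51)
   = 1 / (1 + 0.033884 + 0.030903) = 1/1.0648 = 0.9392

α₁ = 0.939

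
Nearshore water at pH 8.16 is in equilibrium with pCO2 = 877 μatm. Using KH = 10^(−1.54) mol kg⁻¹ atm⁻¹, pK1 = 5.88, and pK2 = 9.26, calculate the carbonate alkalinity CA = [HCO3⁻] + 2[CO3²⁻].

[CO2*] = KH · pCO2 = 10^(−1.54) × 877×10^-6 = 2.529×10^-5 mol/kg
α₀ = 1/(1 + K1/[H⁺] + K1K2/[H⁺]²) = 1/(1 + 10^+2.28 + 10^+1.18) = 0.004838
DIC = [CO2*]/α₀ = 2.529×10^-5 / 0.004838 = 5.228 mmol/kg
CA = (α₁ + 2α₂)·DIC = (0.9219 + 2×0.07323) × 5.228 = 5.59 mmol/kg

CA = 5.59 mmol/kg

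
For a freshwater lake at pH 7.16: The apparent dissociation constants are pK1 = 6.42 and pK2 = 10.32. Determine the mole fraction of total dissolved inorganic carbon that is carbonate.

α₂ = 0.000585

α₂ = 1 / (1 + [H⁺]/K2 + [H⁺]²/(K1K2)) = 1 / (1 + 10^+3.16 + 10^+2.42)
   = 1 / (1 + 1445.4 + 263.03) = 1/1709.5 = 0.0005850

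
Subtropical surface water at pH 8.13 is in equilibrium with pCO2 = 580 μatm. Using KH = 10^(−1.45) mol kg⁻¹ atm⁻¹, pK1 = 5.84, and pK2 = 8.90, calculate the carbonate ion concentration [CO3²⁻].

[CO3²⁻] = 0.681 mmol/kg

[CO2*] = KH · pCO2 = 10^(−1.45) × 580×10^-6 = 2.058×10^-5 mol/kg
α₀ = 1/(1 + K1/[H⁺] + K1K2/[H⁺]²) = 1/(1 + 10^+2.29 + 10^+1.52) = 0.004365
DIC = [CO2*]/α₀ = 2.058×10^-5 / 0.004365 = 4.715 mmol/kg
[CO3²⁻] = α₂·DIC; α₂ = 0.1445, so [CO3²⁻] = 0.1445 × 4.715 = 0.681 mmol/kg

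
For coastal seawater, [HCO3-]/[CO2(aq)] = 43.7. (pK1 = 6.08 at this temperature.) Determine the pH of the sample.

From K1 = [H⁺][HCO3-]/[CO2(aq)]:  pH = pK1 + log₁₀([HCO3-]/[CO2(aq)])
log₁₀(43.7) = +1.640
pH = 6.08 + (+1.640) = 7.72

pH = 7.72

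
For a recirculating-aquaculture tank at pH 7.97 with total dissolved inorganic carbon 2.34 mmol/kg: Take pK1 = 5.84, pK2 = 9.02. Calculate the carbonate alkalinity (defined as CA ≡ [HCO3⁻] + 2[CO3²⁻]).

CA = [HCO3⁻] + 2[CO3²⁻] = (α₁ + 2α₂)·DIC
At pH 7.97: [H⁺]/K1 = 10^-2.13 = 0.0074131, K2/[H⁺] = 10^-1.05 = 0.089125
α₁ = 1/(1 + 0.0074131 + 0.089125) = 1/1.0965 = 0.9120; α₂ = α₁·K2/[H⁺] = 0.08128
α₁ + 2α₂ = 1.0745
CA = 1.0745 × 2.34 = 2.51 mmol/kg

CA = 2.51 mmol/kg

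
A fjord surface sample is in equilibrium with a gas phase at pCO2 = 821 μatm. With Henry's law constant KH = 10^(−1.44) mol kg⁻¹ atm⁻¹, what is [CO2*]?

[CO2*] = 29.8 μmol/kg

KH = 10^(−1.44) = 3.631×10^-2 mol kg⁻¹ atm⁻¹
[CO2*] = KH · pCO2 = 3.631×10^-2 × 821×10^-6 atm = 2.98×10^-5 mol/kg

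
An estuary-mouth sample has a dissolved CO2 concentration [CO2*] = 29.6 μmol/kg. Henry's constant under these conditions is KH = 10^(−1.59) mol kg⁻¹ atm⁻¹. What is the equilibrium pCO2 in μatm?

pCO2 = 1150 μatm

KH = 10^(−1.59) = 2.570×10^-2 mol kg⁻¹ atm⁻¹
pCO2 = [CO2*]/KH = 29.6×10^-6 / 2.570×10^-2 = 1.15×10^-3 atm = 1150 μatm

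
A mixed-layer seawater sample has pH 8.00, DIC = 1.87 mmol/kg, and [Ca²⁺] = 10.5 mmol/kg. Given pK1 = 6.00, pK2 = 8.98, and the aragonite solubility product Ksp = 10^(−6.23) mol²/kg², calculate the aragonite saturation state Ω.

α₂ = 1 / (1 + [H⁺]/K2 + [H⁺]²/(K1K2)) = 1 / (1 + 10^+0.98 + 10^-1.02)
   = 1 / (1 + 9.5499 + 0.095499) = 1/10.645 = 0.09394
[CO3²⁻] = α₂ × DIC = 0.09394 × 1.87 = 0.1757 mmol/kg
Ksp = 10^(−6.23) = 5.888×10^-7
Ω = [Ca²⁺][CO3²⁻]/Ksp = (10.5×10^-3)(1.757×10^-4) / 5.888×10^-7 = 3.13

Ω = 3.13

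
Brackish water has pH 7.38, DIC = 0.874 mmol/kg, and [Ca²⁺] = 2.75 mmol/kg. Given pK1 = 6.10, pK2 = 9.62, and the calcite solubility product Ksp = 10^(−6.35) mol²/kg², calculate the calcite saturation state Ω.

Ω = 0.0293

α₂ = 1 / (1 + [H⁺]/K2 + [H⁺]²/(K1K2)) = 1 / (1 + 10^+2.24 + 10^+0.96)
   = 1 / (1 + 173.78 + 9.1201) = 1/183.90 = 0.005438
[CO3²⁻] = α₂ × DIC = 0.005438 × 0.874 = 0.004753 mmol/kg = 4.753 μmol/kg
Ksp = 10^(−6.35) = 4.467×10^-7
Ω = [Ca²⁺][CO3²⁻]/Ksp = (2.75×10^-3)(4.753×10^-6) / 4.467×10^-7 = 0.0293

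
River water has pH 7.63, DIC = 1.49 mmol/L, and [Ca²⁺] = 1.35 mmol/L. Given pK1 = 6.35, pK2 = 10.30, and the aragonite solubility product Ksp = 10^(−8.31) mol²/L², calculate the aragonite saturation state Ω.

Ω = 0.833

α₂ = 1 / (1 + [H⁺]/K2 + [H⁺]²/(K1K2)) = 1 / (1 + 10^+2.67 + 10^+1.39)
   = 1 / (1 + 467.74 + 24.547) = 1/493.28 = 0.002027
[CO3²⁻] = α₂ × DIC = 0.002027 × 1.49 = 0.003021 mmol/L = 3.021 μmol/L
Ksp = 10^(−8.31) = 4.898×10^-9
Ω = [Ca²⁺][CO3²⁻]/Ksp = (1.35×10^-3)(3.021×10^-6) / 4.898×10^-9 = 0.833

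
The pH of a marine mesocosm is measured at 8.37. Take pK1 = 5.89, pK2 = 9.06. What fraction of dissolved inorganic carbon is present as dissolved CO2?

α₀ = 1 / (1 + K1/[H⁺] + K1K2/[H⁺]²) = 1 / (1 + 10^+2.48 + 10^+1.79)
   = 1 / (1 + 302.00 + 61.660) = 1/364.65 = 0.002742

α₀ = 0.00274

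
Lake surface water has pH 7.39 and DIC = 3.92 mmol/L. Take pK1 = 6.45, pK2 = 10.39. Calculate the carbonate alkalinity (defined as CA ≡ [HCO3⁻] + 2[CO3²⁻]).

CA = [HCO3⁻] + 2[CO3²⁻] = (α₁ + 2α₂)·DIC
At pH 7.39: [H⁺]/K1 = 10^-0.94 = 0.11482, K2/[H⁺] = 10^-3.00 = 0.0010000
α₁ = 1/(1 + 0.11482 + 0.0010000) = 1/1.1158 = 0.8962; α₂ = α₁·K2/[H⁺] = 0.0008962
α₁ + 2α₂ = 0.8980
CA = 0.8980 × 3.92 = 3.52 mmol/L

CA = 3.52 mmol/L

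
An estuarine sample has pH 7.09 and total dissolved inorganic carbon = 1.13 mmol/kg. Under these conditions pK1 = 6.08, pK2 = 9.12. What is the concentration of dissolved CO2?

α₀ = 1 / (1 + K1/[H⁺] + K1K2/[H⁺]²) = 1 / (1 + 10^+1.01 + 10^-1.02)
   = 1 / (1 + 10.233 + 0.095499) = 1/11.328 = 0.08827
[CO2*] = α₀ × DIC = 0.08827 × 1.13 = 0.0997 mmol/kg

[CO2*] = 0.0997 mmol/kg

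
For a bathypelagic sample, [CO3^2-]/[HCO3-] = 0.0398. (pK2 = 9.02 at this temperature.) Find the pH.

pH = 7.62

From K2 = [H⁺][CO3^2-]/[HCO3-]:  pH = pK2 + log₁₀([CO3^2-]/[HCO3-])
log₁₀(0.0398) = -1.400
pH = 9.02 + (-1.400) = 7.62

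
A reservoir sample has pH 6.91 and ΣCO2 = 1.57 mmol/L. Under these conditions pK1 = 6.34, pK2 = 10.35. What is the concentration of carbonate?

α₂ = 1 / (1 + [H⁺]/K2 + [H⁺]²/(K1K2)) = 1 / (1 + 10^+3.44 + 10^+2.87)
   = 1 / (1 + 2754.2 + 741.31) = 1/3496.5 = 0.0002860
[CO3²⁻] = α₂ × DIC = 0.0002860 × 1.57 = 0.000449 mmol/L = 0.449 μmol/L

[CO3²⁻] = 0.449 μmol/L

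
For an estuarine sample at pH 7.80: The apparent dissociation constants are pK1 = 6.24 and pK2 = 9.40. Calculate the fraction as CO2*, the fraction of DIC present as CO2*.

α₀ = 0.0262

α₀ = 1 / (1 + K1/[H⁺] + K1K2/[H⁺]²) = 1 / (1 + 10^+1.56 + 10^-0.04)
   = 1 / (1 + 36.308 + 0.91201) = 1/38.220 = 0.02616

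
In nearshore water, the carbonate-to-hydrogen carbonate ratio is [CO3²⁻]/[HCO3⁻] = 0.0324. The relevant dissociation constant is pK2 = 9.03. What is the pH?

pH = 7.54

From K2 = [H⁺][CO3²⁻]/[HCO3⁻]:  pH = pK2 + log₁₀([CO3²⁻]/[HCO3⁻])
log₁₀(0.0324) = -1.489
pH = 9.03 + (-1.489) = 7.54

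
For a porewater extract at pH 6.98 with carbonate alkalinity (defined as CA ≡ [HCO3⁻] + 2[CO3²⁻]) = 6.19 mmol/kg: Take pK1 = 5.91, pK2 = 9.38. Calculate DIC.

CA = [HCO3⁻] + 2[CO3²⁻] = (α₁ + 2α₂)·DIC
At pH 6.98: [H⁺]/K1 = 10^-1.07 = 0.085114, K2/[H⁺] = 10^-2.40 = 0.0039811
α₁ = 1/(1 + 0.085114 + 0.0039811) = 1/1.0891 = 0.9182; α₂ = α₁·K2/[H⁺] = 0.003655
α₁ + 2α₂ = 0.9255
DIC = CA / (α₁ + 2α₂) = 6.19 / 0.9255 = 6.69 mmol/kg

DIC = 6.69 mmol/kg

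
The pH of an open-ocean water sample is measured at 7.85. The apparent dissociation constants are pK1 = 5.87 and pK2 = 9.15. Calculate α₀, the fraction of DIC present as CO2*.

α₀ = 1 / (1 + K1/[H⁺] + K1K2/[H⁺]²) = 1 / (1 + 10^+1.98 + 10^+0.68)
   = 1 / (1 + 95.499 + 4.7863) = 1/101.29 = 0.009873

α₀ = 0.00987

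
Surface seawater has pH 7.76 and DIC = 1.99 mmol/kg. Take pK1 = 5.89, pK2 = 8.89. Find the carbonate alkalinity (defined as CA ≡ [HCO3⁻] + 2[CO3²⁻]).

CA = [HCO3⁻] + 2[CO3²⁻] = (α₁ + 2α₂)·DIC
At pH 7.76: [H⁺]/K1 = 10^-1.87 = 0.013490, K2/[H⁺] = 10^-1.13 = 0.074131
α₁ = 1/(1 + 0.013490 + 0.074131) = 1/1.0876 = 0.9194; α₂ = α₁·K2/[H⁺] = 0.06816
α₁ + 2α₂ = 1.0558
CA = 1.0558 × 1.99 = 2.10 mmol/kg

CA = 2.10 mmol/kg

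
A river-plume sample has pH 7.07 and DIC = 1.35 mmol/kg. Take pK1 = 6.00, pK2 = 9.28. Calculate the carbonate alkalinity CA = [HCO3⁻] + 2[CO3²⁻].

CA = [HCO3⁻] + 2[CO3²⁻] = (α₁ + 2α₂)·DIC
At pH 7.07: [H⁺]/K1 = 10^-1.07 = 0.085114, K2/[H⁺] = 10^-2.21 = 0.0061660
α₁ = 1/(1 + 0.085114 + 0.0061660) = 1/1.0913 = 0.9164; α₂ = α₁·K2/[H⁺] = 0.005650
α₁ + 2α₂ = 0.9277
CA = 0.9277 × 1.35 = 1.25 mmol/kg

CA = 1.25 mmol/kg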